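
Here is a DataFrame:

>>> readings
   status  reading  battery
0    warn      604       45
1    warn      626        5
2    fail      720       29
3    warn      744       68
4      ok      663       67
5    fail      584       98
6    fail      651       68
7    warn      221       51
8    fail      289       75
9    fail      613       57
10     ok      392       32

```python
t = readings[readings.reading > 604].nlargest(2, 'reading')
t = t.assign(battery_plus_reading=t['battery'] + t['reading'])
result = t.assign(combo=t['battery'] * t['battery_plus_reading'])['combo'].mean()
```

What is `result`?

filter rows where reading > 604:
  status  reading  battery
1   warn      626        5
2   fail      720       29
3   warn      744       68
4     ok      663       67
6   fail      651       68
9   fail      613       57
take 2 rows with largest reading:
  status  reading  battery
3   warn      744       68
2   fail      720       29
add column battery_plus_reading = t['battery'] + t['reading']:
  status  reading  battery  battery_plus_reading
3   warn      744       68                   812
2   fail      720       29                   749
add column combo = t['battery'] * t['battery_plus_reading']:
  status  reading  battery  battery_plus_reading  combo
3   warn      744       68                   812  55216
2   fail      720       29                   749  21721

38468.5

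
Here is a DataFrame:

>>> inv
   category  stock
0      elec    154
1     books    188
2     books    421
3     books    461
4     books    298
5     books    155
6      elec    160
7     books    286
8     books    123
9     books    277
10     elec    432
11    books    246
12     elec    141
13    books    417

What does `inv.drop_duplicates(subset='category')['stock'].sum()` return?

342

drop duplicate category (keep=first):
  category  stock
0     elec    154
1    books    188
Reading off the sum of column 'stock', we get 342.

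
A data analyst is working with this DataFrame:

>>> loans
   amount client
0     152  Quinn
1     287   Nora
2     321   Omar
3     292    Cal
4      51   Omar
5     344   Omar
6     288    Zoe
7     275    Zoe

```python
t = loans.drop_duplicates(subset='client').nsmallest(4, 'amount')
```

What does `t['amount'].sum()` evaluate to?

drop duplicate client (keep=first):
   amount client
0     152  Quinn
1     287   Nora
2     321   Omar
3     292    Cal
6     288    Zoe
take 4 rows with smallest amount:
   amount client
0     152  Quinn
1     287   Nora
6     288    Zoe
3     292    Cal

1019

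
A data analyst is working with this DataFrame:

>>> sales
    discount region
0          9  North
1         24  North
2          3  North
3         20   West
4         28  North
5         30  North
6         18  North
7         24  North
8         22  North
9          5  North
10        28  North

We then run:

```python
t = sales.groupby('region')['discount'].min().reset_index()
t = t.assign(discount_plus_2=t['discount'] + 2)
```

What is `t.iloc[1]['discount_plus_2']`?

group by region, min of discount:
region
North     3
West     20
Name: discount, dtype: int64
reset_index():
  region  discount
0  North         3
1   West        20
add column discount_plus_2 = t['discount'] + 2:
  region  discount  discount_plus_2
0  North         3                5
1   West        20               22
So iloc[1]['discount_plus_2'] = 22.

22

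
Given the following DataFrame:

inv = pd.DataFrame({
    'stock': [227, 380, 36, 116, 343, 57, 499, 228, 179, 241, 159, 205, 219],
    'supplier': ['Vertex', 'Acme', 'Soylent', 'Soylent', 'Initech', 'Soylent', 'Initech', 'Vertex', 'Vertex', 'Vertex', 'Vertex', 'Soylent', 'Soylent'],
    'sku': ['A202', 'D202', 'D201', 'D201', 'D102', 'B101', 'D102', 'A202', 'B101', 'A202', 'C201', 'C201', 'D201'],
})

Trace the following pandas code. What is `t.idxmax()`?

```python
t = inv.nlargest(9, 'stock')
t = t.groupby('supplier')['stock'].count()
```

Vertex

take 9 rows with largest stock:
    stock supplier   sku
6     499  Initech  D102
1     380     Acme  D202
4     343  Initech  D102
9     241   Vertex  A202
7     228   Vertex  A202
0     227   Vertex  A202
12    219  Soylent  D201
11    205  Soylent  C201
8     179   Vertex  B101
group by supplier, count of stock:
supplier
Acme       1
Initech    2
Soylent    2
Vertex     4
Name: stock, dtype: int64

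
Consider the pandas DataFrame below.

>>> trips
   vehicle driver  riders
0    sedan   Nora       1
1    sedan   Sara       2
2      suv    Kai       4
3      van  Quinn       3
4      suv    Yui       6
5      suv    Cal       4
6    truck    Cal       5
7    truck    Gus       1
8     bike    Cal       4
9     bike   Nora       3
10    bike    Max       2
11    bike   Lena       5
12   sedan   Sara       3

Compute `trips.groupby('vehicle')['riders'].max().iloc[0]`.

group by vehicle, max of riders:
vehicle
bike     5
sedan    3
suv      6
truck    5
van      3
Name: riders, dtype: int64
Reading off the value at position 0, we get 5.

5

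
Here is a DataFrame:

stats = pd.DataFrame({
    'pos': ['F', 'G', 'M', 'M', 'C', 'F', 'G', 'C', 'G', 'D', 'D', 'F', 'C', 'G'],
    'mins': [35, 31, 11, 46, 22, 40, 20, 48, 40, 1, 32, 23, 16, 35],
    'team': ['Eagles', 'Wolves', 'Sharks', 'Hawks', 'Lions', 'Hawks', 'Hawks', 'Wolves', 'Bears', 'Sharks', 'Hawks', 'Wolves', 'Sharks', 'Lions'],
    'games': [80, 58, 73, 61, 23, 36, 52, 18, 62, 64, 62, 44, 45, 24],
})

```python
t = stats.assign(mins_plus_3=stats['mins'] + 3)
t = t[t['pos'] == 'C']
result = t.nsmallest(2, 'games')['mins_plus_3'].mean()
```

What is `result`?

38.0

add column mins_plus_3 = stats['mins'] + 3:
   pos  mins    team  games  mins_plus_3
0    F    35  Eagles     80           38
1    G    31  Wolves     58           34
2    M    11  Sharks     73           14
3    M    46   Hawks     61           49
4    C    22   Lions     23           25
5    F    40   Hawks     36           43
6    G    20   Hawks     52           23
7    C    48  Wolves     18           51
8    G    40   Bears     62           43
9    D     1  Sharks     64            4
10   D    32   Hawks     62           35
11   F    23  Wolves     44           26
12   C    16  Sharks     45           19
13   G    35   Lions     24           38
filter rows where pos == 'C':
   pos  mins    team  games  mins_plus_3
4    C    22   Lions     23           25
7    C    48  Wolves     18           51
12   C    16  Sharks     45           19
take 2 rows with smallest games:
  pos  mins    team  games  mins_plus_3
7   C    48  Wolves     18           51
4   C    22   Lions     23           25
Taking the mean of column 'mins_plus_3' gives 38.0.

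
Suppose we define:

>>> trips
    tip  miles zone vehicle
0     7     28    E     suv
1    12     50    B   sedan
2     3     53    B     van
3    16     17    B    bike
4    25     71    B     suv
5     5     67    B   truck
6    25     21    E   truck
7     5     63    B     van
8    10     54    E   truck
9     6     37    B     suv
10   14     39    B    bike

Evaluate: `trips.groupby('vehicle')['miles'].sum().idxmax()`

truck

group by vehicle, sum of miles:
vehicle
bike      56
sedan     50
suv      136
truck    142
van      116
Name: miles, dtype: int64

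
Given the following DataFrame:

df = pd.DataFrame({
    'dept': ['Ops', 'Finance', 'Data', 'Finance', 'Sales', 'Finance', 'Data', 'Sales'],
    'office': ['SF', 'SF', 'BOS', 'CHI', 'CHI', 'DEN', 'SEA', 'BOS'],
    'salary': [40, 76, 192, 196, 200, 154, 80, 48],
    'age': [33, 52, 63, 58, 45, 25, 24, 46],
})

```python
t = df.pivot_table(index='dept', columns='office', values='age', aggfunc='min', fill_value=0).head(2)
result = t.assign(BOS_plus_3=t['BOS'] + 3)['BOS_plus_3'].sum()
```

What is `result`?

pivot: rows=dept, cols=office, min(age):
office   BOS  CHI  DEN  SEA  SF
dept                           
Data      63    0    0   24   0
Finance    0   58   25    0  52
Ops        0    0    0    0  33
Sales     46   45    0    0   0
take first 2 rows:
office   BOS  CHI  DEN  SEA  SF
dept                           
Data      63    0    0   24   0
Finance    0   58   25    0  52
add column BOS_plus_3 = t['BOS'] + 3:
office   BOS  CHI  DEN  SEA  SF  BOS_plus_3
dept                                       
Data      63    0    0   24   0          66
Finance    0   58   25    0  52           3
Reading off the sum of column 'BOS_plus_3', we get 69.

69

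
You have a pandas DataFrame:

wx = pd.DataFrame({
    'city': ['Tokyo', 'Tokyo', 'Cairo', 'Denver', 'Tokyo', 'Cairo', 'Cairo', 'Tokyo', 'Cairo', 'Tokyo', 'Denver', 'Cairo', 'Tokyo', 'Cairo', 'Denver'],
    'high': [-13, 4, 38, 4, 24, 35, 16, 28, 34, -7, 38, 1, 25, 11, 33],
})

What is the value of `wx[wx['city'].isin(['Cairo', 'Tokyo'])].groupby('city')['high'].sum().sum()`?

196

filter rows where city in ['Cairo', 'Tokyo']:
     city  high
0   Tokyo   -13
1   Tokyo     4
2   Cairo    38
4   Tokyo    24
5   Cairo    35
6   Cairo    16
7   Tokyo    28
8   Cairo    34
9   Tokyo    -7
11  Cairo     1
12  Tokyo    25
13  Cairo    11
group by city, sum of high:
city
Cairo    135
Tokyo     61
Name: high, dtype: int64
Then the sum of the resulting series: 196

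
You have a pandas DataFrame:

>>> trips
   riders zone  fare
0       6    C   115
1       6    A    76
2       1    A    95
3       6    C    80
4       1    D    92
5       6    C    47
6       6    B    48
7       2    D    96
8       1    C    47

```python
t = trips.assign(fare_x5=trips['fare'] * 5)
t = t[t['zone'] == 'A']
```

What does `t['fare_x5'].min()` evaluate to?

add column fare_x5 = trips['fare'] * 5:
   riders zone  fare  fare_x5
0       6    C   115      575
1       6    A    76      380
2       1    A    95      475
3       6    C    80      400
4       1    D    92      460
5       6    C    47      235
6       6    B    48      240
7       2    D    96      480
8       1    C    47      235
filter rows where zone == 'A':
   riders zone  fare  fare_x5
1       6    A    76      380
2       1    A    95      475
Then the min of column 'fare_x5': 380

380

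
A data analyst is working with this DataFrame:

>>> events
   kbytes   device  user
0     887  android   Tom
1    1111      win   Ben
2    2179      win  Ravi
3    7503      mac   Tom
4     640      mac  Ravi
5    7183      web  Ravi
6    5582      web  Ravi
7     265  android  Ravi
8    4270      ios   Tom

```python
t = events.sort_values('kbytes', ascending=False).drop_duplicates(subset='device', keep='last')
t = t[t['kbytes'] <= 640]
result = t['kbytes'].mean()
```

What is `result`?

sort by kbytes descending:
   kbytes   device  user
3    7503      mac   Tom
5    7183      web  Ravi
6    5582      web  Ravi
8    4270      ios   Tom
2    2179      win  Ravi
1    1111      win   Ben
0     887  android   Tom
4     640      mac  Ravi
7     265  android  Ravi
drop duplicate device (keep=last):
   kbytes   device  user
6    5582      web  Ravi
8    4270      ios   Tom
1    1111      win   Ben
4     640      mac  Ravi
7     265  android  Ravi
filter rows where kbytes <= 640:
   kbytes   device  user
4     640      mac  Ravi
7     265  android  Ravi
Then the mean of column 'kbytes': 452.5

452.5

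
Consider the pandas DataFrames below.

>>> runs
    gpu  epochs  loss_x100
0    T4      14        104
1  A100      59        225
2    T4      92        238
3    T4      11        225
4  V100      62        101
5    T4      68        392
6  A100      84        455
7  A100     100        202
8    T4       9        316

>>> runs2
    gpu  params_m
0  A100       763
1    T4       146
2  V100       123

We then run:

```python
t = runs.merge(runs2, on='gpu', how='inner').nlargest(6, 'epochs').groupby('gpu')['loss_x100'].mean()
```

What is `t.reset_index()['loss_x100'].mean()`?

236.666666667

merge on 'gpu' (how='inner') → 9 rows:
    gpu  epochs  loss_x100  params_m
0    T4      14        104       146
1  A100      59        225       763
2    T4      92        238       146
3    T4      11        225       146
4  V100      62        101       123
5    T4      68        392       146
6  A100      84        455       763
7  A100     100        202       763
8    T4       9        316       146
take 6 rows with largest epochs:
    gpu  epochs  loss_x100  params_m
7  A100     100        202       763
2    T4      92        238       146
6  A100      84        455       763
5    T4      68        392       146
4  V100      62        101       123
1  A100      59        225       763
group by gpu, mean of loss_x100:
gpu
A100    294.0
T4      315.0
V100    101.0
Name: loss_x100, dtype: float64
reset_index():
    gpu  loss_x100
0  A100      294.0
1    T4      315.0
2  V100      101.0
So mean() = 236.666666667.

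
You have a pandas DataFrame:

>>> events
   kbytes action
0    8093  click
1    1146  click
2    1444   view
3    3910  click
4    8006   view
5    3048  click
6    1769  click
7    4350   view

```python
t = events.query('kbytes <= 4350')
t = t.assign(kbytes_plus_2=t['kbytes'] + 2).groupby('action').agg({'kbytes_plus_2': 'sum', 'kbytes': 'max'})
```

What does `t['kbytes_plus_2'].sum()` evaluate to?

filter rows where kbytes <= 4350:
   kbytes action
1    1146  click
2    1444   view
3    3910  click
5    3048  click
6    1769  click
7    4350   view
add column kbytes_plus_2 = t['kbytes'] + 2:
   kbytes action  kbytes_plus_2
1    1146  click           1148
2    1444   view           1446
3    3910  click           3912
5    3048  click           3050
6    1769  click           1771
7    4350   view           4352
group by action: sum(kbytes_plus_2), max(kbytes):
        kbytes_plus_2  kbytes
action                       
click            9881    3910
view             5798    4350
Finally, sum of column 'kbytes_plus_2' = 15679.

15679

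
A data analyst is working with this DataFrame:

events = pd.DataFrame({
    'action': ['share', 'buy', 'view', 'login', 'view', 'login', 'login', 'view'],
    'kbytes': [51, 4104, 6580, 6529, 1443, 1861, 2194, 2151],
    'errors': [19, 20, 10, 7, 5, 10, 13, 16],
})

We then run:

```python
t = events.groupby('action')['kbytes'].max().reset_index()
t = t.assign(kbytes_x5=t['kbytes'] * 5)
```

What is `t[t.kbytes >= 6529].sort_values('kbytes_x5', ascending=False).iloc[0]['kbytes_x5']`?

group by action, max of kbytes:
action
buy      4104
login    6529
share      51
view     6580
Name: kbytes, dtype: int64
reset_index():
  action  kbytes
0    buy    4104
1  login    6529
2  share      51
3   view    6580
add column kbytes_x5 = t['kbytes'] * 5:
  action  kbytes  kbytes_x5
0    buy    4104      20520
1  login    6529      32645
2  share      51        255
3   view    6580      32900
filter rows where kbytes >= 6529:
  action  kbytes  kbytes_x5
1  login    6529      32645
3   view    6580      32900
sort by kbytes_x5 descending:
  action  kbytes  kbytes_x5
3   view    6580      32900
1  login    6529      32645

32900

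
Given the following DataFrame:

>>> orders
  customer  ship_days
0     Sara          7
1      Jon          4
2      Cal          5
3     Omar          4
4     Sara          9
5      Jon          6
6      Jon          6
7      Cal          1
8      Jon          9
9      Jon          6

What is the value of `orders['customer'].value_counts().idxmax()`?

Jon

value_counts of customer:
customer
Jon     5
Sara    2
Cal     2
Omar    1
Name: count, dtype: int64
The label with the largest value is Jon.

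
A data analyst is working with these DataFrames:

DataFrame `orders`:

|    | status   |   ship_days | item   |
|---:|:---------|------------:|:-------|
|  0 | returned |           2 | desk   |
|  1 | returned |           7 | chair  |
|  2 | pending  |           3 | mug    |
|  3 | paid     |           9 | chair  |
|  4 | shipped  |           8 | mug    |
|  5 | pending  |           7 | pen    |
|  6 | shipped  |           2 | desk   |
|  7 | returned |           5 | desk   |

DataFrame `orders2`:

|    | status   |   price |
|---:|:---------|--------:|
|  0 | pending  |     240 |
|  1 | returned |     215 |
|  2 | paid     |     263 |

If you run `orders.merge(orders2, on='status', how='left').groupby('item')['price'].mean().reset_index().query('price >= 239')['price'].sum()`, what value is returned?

merge on 'status' (how='left') → 8 rows:
     status  ship_days   item  price
0  returned          2   desk  215.0
1  returned          7  chair  215.0
2   pending          3    mug  240.0
3      paid          9  chair  263.0
4   shipped          8    mug    NaN
5   pending          7    pen  240.0
6   shipped          2   desk    NaN
7  returned          5   desk  215.0
group by item, mean of price:
item
chair    239.0
desk     215.0
mug      240.0
pen      240.0
Name: price, dtype: float64
reset_index():
    item  price
0  chair  239.0
1   desk  215.0
2    mug  240.0
3    pen  240.0
filter rows where price >= 239:
    item  price
0  chair  239.0
2    mug  240.0
3    pen  240.0

719.0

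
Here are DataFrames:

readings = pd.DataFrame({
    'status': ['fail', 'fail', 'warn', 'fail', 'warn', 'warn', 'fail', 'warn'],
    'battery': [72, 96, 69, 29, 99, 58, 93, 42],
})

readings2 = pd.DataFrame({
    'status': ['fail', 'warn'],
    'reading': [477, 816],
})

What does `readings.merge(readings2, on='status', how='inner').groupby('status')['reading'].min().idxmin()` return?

fail

merge on 'status' (how='inner') → 8 rows:
  status  battery  reading
0   fail       72      477
1   fail       96      477
2   warn       69      816
3   fail       29      477
4   warn       99      816
5   warn       58      816
6   fail       93      477
7   warn       42      816
group by status, min of reading:
status
fail    477
warn    816
Name: reading, dtype: int64
Reading off the label with the smallest value, we get fail.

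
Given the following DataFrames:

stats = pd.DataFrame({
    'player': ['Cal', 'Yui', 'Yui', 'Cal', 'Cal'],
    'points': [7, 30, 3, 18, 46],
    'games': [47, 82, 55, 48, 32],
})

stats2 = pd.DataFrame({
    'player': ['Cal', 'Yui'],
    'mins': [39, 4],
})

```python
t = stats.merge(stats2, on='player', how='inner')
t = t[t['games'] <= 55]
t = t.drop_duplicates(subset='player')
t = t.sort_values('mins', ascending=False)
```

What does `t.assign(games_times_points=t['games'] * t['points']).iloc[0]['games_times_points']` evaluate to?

merge on 'player' (how='inner') → 5 rows:
  player  points  games  mins
0    Cal       7     47    39
1    Yui      30     82     4
2    Yui       3     55     4
3    Cal      18     48    39
4    Cal      46     32    39
filter rows where games <= 55:
  player  points  games  mins
0    Cal       7     47    39
2    Yui       3     55     4
3    Cal      18     48    39
4    Cal      46     32    39
drop duplicate player (keep=first):
  player  points  games  mins
0    Cal       7     47    39
2    Yui       3     55     4
sort by mins descending:
  player  points  games  mins
0    Cal       7     47    39
2    Yui       3     55     4
add column games_times_points = t['games'] * t['points']:
  player  points  games  mins  games_times_points
0    Cal       7     47    39                 329
2    Yui       3     55     4                 165
So iloc[0]['games_times_points'] = 329.

329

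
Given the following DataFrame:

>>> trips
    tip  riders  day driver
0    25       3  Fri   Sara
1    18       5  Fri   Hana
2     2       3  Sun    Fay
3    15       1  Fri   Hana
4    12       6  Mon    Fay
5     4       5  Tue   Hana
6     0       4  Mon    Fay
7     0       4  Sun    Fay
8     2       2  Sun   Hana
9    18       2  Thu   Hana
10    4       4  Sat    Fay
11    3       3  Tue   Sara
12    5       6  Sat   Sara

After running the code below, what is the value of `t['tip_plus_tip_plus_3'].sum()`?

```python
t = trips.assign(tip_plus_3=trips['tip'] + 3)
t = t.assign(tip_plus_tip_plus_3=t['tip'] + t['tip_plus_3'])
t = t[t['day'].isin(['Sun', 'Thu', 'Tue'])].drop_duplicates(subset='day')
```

57

add column tip_plus_3 = trips['tip'] + 3:
    tip  riders  day driver  tip_plus_3
0    25       3  Fri   Sara          28
1    18       5  Fri   Hana          21
2     2       3  Sun    Fay           5
3    15       1  Fri   Hana          18
4    12       6  Mon    Fay          15
5     4       5  Tue   Hana           7
6     0       4  Mon    Fay           3
7     0       4  Sun    Fay           3
8     2       2  Sun   Hana           5
9    18       2  Thu   Hana          21
10    4       4  Sat    Fay           7
11    3       3  Tue   Sara           6
12    5       6  Sat   Sara           8
add column tip_plus_tip_plus_3 = t['tip'] + t['tip_plus_3']:
    tip  riders  day driver  tip_plus_3  tip_plus_tip_plus_3
0    25       3  Fri   Sara          28                   53
1    18       5  Fri   Hana          21                   39
2     2       3  Sun    Fay           5                    7
3    15       1  Fri   Hana          18                   33
4    12       6  Mon    Fay          15                   27
5     4       5  Tue   Hana           7                   11
6     0       4  Mon    Fay           3                    3
7     0       4  Sun    Fay           3                    3
8     2       2  Sun   Hana           5                    7
9    18       2  Thu   Hana          21                   39
10    4       4  Sat    Fay           7                   11
11    3       3  Tue   Sara           6                    9
12    5       6  Sat   Sara           8                   13
filter rows where day in ['Sun', 'Thu', 'Tue']:
    tip  riders  day driver  tip_plus_3  tip_plus_tip_plus_3
2     2       3  Sun    Fay           5                    7
5     4       5  Tue   Hana           7                   11
7     0       4  Sun    Fay           3                    3
8     2       2  Sun   Hana           5                    7
9    18       2  Thu   Hana          21                   39
11    3       3  Tue   Sara           6                    9
drop duplicate day (keep=first):
   tip  riders  day driver  tip_plus_3  tip_plus_tip_plus_3
2    2       3  Sun    Fay           5                    7
5    4       5  Tue   Hana           7                   11
9   18       2  Thu   Hana          21                   39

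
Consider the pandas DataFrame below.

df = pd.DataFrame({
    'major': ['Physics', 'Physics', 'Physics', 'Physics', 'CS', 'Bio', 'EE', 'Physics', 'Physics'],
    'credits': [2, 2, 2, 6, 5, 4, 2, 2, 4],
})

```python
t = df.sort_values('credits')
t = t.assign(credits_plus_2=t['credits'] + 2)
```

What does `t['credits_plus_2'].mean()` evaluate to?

5.22222222222

sort by credits:
     major  credits
0  Physics        2
1  Physics        2
2  Physics        2
6       EE        2
7  Physics        2
5      Bio        4
8  Physics        4
4       CS        5
3  Physics        6
add column credits_plus_2 = t['credits'] + 2:
     major  credits  credits_plus_2
0  Physics        2               4
1  Physics        2               4
2  Physics        2               4
6       EE        2               4
7  Physics        2               4
5      Bio        4               6
8  Physics        4               6
4       CS        5               7
3  Physics        6               8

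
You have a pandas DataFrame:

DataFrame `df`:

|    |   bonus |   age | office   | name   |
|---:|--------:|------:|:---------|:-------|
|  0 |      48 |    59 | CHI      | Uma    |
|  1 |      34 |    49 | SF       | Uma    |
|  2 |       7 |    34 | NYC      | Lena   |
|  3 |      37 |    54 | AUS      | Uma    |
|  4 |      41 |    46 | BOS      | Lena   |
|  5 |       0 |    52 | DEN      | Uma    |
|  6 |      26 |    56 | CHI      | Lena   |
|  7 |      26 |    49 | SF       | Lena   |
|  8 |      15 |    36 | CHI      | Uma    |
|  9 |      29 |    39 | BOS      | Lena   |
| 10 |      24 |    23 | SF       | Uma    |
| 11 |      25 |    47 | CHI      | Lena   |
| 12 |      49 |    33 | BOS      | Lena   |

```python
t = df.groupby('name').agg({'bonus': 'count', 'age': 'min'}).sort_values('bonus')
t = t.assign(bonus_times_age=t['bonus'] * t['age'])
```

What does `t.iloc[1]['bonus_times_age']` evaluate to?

231

group by name: count(bonus), min(age):
      bonus  age
name            
Lena      7   33
Uma       6   23
sort by bonus:
      bonus  age
name            
Uma       6   23
Lena      7   33
add column bonus_times_age = t['bonus'] * t['age']:
      bonus  age  bonus_times_age
name                             
Uma       6   23              138
Lena      7   33              231
Then the value at position 1, column 'bonus_times_age': 231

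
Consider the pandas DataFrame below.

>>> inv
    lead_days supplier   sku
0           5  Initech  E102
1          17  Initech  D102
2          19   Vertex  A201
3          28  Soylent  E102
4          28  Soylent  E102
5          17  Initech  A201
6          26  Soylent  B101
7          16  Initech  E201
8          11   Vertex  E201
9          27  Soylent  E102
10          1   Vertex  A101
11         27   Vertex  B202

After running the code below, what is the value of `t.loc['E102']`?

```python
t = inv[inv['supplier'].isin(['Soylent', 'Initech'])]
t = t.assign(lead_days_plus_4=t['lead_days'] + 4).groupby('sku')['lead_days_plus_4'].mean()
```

26.0

filter rows where supplier in ['Soylent', 'Initech']:
   lead_days supplier   sku
0          5  Initech  E102
1         17  Initech  D102
3         28  Soylent  E102
4         28  Soylent  E102
5         17  Initech  A201
6         26  Soylent  B101
7         16  Initech  E201
9         27  Soylent  E102
add column lead_days_plus_4 = t['lead_days'] + 4:
   lead_days supplier   sku  lead_days_plus_4
0          5  Initech  E102                 9
1         17  Initech  D102                21
3         28  Soylent  E102                32
4         28  Soylent  E102                32
5         17  Initech  A201                21
6         26  Soylent  B101                30
7         16  Initech  E201                20
9         27  Soylent  E102                31
group by sku, mean of lead_days_plus_4:
sku
A201    21.0
B101    30.0
D102    21.0
E102    26.0
E201    20.0
Name: lead_days_plus_4, dtype: float64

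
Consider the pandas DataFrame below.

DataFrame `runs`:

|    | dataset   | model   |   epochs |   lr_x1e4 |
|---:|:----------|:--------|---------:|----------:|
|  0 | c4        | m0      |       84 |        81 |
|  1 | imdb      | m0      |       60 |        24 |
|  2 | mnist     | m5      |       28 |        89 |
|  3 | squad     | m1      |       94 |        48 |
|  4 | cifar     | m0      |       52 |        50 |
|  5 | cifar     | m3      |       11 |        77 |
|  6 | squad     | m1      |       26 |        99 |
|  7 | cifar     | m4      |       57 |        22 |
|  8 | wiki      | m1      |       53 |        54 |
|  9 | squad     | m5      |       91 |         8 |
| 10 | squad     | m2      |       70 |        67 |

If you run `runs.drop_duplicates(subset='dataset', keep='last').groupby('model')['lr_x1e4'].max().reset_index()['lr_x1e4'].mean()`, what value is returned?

62.6

drop duplicate dataset (keep=last):
   dataset model  epochs  lr_x1e4
0       c4    m0      84       81
1     imdb    m0      60       24
2    mnist    m5      28       89
7    cifar    m4      57       22
8     wiki    m1      53       54
10   squad    m2      70       67
group by model, max of lr_x1e4:
model
m0    81
m1    54
m2    67
m4    22
m5    89
Name: lr_x1e4, dtype: int64
reset_index():
  model  lr_x1e4
0    m0       81
1    m1       54
2    m2       67
3    m4       22
4    m5       89
So mean() = 62.6.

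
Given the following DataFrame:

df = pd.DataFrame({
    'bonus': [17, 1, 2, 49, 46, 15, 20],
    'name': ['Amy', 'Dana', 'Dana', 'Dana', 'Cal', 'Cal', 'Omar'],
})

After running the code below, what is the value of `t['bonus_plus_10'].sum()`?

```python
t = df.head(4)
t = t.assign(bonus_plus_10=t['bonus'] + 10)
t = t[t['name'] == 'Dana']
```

take first 4 rows:
   bonus  name
0     17   Amy
1      1  Dana
2      2  Dana
3     49  Dana
add column bonus_plus_10 = t['bonus'] + 10:
   bonus  name  bonus_plus_10
0     17   Amy             27
1      1  Dana             11
2      2  Dana             12
3     49  Dana             59
filter rows where name == 'Dana':
   bonus  name  bonus_plus_10
1      1  Dana             11
2      2  Dana             12
3     49  Dana             59

82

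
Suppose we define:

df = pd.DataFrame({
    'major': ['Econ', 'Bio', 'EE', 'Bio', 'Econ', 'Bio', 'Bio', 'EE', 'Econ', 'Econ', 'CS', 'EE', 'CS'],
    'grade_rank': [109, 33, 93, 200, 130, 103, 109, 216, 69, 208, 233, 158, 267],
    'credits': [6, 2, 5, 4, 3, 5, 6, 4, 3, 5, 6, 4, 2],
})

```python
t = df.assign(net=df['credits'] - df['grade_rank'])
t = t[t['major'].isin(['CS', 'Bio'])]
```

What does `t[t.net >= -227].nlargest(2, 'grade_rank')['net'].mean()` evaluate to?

-211.5

add column net = df['credits'] - df['grade_rank']:
   major  grade_rank  credits  net
0   Econ         109        6 -103
1    Bio          33        2  -31
2     EE          93        5  -88
3    Bio         200        4 -196
4   Econ         130        3 -127
5    Bio         103        5  -98
6    Bio         109        6 -103
7     EE         216        4 -212
8   Econ          69        3  -66
9   Econ         208        5 -203
10    CS         233        6 -227
11    EE         158        4 -154
12    CS         267        2 -265
filter rows where major in ['CS', 'Bio']:
   major  grade_rank  credits  net
1    Bio          33        2  -31
3    Bio         200        4 -196
5    Bio         103        5  -98
6    Bio         109        6 -103
10    CS         233        6 -227
12    CS         267        2 -265
filter rows where net >= -227:
   major  grade_rank  credits  net
1    Bio          33        2  -31
3    Bio         200        4 -196
5    Bio         103        5  -98
6    Bio         109        6 -103
10    CS         233        6 -227
take 2 rows with largest grade_rank:
   major  grade_rank  credits  net
10    CS         233        6 -227
3    Bio         200        4 -196
The mean of column 'net' is -211.5.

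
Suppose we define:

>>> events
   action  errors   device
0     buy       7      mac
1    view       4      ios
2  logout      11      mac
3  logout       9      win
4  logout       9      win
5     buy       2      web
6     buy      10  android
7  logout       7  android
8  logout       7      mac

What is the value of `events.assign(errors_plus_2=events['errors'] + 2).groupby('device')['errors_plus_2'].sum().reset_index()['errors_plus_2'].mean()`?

add column errors_plus_2 = events['errors'] + 2:
   action  errors   device  errors_plus_2
0     buy       7      mac              9
1    view       4      ios              6
2  logout      11      mac             13
3  logout       9      win             11
4  logout       9      win             11
5     buy       2      web              4
6     buy      10  android             12
7  logout       7  android              9
8  logout       7      mac              9
group by device, sum of errors_plus_2:
device
android    21
ios         6
mac        31
web         4
win        22
Name: errors_plus_2, dtype: int64
reset_index():
    device  errors_plus_2
0  android             21
1      ios              6
2      mac             31
3      web              4
4      win             22

16.8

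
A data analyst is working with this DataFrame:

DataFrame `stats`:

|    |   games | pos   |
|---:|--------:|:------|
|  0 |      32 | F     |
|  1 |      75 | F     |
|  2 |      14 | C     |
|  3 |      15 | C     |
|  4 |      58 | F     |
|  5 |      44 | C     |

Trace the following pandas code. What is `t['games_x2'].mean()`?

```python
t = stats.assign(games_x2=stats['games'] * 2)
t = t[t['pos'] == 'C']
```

add column games_x2 = stats['games'] * 2:
   games pos  games_x2
0     32   F        64
1     75   F       150
2     14   C        28
3     15   C        30
4     58   F       116
5     44   C        88
filter rows where pos == 'C':
   games pos  games_x2
2     14   C        28
3     15   C        30
5     44   C        88
Hence 48.6666666667.

48.6666666667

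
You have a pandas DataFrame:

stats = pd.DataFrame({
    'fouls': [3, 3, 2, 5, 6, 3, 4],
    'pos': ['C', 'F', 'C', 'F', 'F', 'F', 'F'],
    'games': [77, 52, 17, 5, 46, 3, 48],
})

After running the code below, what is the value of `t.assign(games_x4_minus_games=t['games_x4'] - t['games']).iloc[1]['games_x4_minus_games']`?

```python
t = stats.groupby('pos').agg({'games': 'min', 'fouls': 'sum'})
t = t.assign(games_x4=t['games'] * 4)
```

9

group by pos: min(games), sum(fouls):
     games  fouls
pos              
C       17      5
F        3     21
add column games_x4 = t['games'] * 4:
     games  fouls  games_x4
pos                        
C       17      5        68
F        3     21        12
add column games_x4_minus_games = t['games_x4'] - t['games']:
     games  fouls  games_x4  games_x4_minus_games
pos                                              
C       17      5        68                    51
F        3     21        12                     9
Reading off the value at position 1, column 'games_x4_minus_games', we get 9.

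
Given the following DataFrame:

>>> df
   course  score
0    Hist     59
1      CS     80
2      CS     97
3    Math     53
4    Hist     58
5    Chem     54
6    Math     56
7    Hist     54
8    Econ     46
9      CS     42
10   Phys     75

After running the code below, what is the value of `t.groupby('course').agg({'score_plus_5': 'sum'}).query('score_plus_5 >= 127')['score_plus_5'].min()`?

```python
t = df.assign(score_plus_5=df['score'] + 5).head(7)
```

127

add column score_plus_5 = df['score'] + 5:
   course  score  score_plus_5
0    Hist     59            64
1      CS     80            85
2      CS     97           102
3    Math     53            58
4    Hist     58            63
5    Chem     54            59
6    Math     56            61
7    Hist     54            59
8    Econ     46            51
9      CS     42            47
10   Phys     75            80
take first 7 rows:
  course  score  score_plus_5
0   Hist     59            64
1     CS     80            85
2     CS     97           102
3   Math     53            58
4   Hist     58            63
5   Chem     54            59
6   Math     56            61
group by course, sum of score_plus_5:
        score_plus_5
course              
CS               187
Chem              59
Hist             127
Math             119
filter rows where score_plus_5 >= 127:
        score_plus_5
course              
CS               187
Hist             127
Finally, min of column 'score_plus_5' = 127.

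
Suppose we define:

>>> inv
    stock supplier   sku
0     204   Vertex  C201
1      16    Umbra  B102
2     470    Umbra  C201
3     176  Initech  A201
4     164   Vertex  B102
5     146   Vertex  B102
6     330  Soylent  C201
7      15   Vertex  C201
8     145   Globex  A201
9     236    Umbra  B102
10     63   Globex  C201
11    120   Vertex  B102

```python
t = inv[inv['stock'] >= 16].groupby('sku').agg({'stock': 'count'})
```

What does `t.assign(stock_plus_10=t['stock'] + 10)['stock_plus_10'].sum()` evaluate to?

filter rows where stock >= 16:
    stock supplier   sku
0     204   Vertex  C201
1      16    Umbra  B102
2     470    Umbra  C201
3     176  Initech  A201
4     164   Vertex  B102
5     146   Vertex  B102
6     330  Soylent  C201
8     145   Globex  A201
9     236    Umbra  B102
10     63   Globex  C201
11    120   Vertex  B102
group by sku, count of stock:
      stock
sku        
A201      2
B102      5
C201      4
add column stock_plus_10 = t['stock'] + 10:
      stock  stock_plus_10
sku                       
A201      2             12
B102      5             15
C201      4             14
Taking the sum of column 'stock_plus_10' gives 41.

41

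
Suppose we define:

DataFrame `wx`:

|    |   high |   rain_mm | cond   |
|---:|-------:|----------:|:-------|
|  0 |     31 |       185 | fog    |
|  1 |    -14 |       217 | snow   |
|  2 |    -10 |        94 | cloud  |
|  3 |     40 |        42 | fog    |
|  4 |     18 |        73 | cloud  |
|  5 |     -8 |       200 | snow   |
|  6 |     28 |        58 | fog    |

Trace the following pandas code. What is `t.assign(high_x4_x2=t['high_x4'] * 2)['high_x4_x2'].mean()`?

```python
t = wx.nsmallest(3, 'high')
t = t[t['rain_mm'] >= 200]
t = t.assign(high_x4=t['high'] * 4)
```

take 3 rows with smallest high:
   high  rain_mm   cond
1   -14      217   snow
2   -10       94  cloud
5    -8      200   snow
filter rows where rain_mm >= 200:
   high  rain_mm  cond
1   -14      217  snow
5    -8      200  snow
add column high_x4 = t['high'] * 4:
   high  rain_mm  cond  high_x4
1   -14      217  snow      -56
5    -8      200  snow      -32
add column high_x4_x2 = t['high_x4'] * 2:
   high  rain_mm  cond  high_x4  high_x4_x2
1   -14      217  snow      -56        -112
5    -8      200  snow      -32         -64
So mean() = -88.0.

-88.0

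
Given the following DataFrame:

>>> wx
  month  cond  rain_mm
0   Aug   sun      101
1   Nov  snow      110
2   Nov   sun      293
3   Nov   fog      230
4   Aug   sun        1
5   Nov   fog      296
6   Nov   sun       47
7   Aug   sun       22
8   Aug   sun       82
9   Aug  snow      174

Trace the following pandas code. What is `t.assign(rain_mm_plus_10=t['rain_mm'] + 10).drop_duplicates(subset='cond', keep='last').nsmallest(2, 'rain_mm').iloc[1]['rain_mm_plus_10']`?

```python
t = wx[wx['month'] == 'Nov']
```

filter rows where month == 'Nov':
  month  cond  rain_mm
1   Nov  snow      110
2   Nov   sun      293
3   Nov   fog      230
5   Nov   fog      296
6   Nov   sun       47
add column rain_mm_plus_10 = t['rain_mm'] + 10:
  month  cond  rain_mm  rain_mm_plus_10
1   Nov  snow      110              120
2   Nov   sun      293              303
3   Nov   fog      230              240
5   Nov   fog      296              306
6   Nov   sun       47               57
drop duplicate cond (keep=last):
  month  cond  rain_mm  rain_mm_plus_10
1   Nov  snow      110              120
5   Nov   fog      296              306
6   Nov   sun       47               57
take 2 rows with smallest rain_mm:
  month  cond  rain_mm  rain_mm_plus_10
6   Nov   sun       47               57
1   Nov  snow      110              120
Hence 120.

120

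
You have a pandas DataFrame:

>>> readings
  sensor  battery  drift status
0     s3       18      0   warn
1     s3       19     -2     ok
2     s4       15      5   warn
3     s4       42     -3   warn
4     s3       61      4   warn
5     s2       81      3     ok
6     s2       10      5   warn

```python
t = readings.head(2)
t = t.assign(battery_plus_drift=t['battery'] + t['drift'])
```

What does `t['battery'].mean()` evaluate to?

18.5

take first 2 rows:
  sensor  battery  drift status
0     s3       18      0   warn
1     s3       19     -2     ok
add column battery_plus_drift = t['battery'] + t['drift']:
  sensor  battery  drift status  battery_plus_drift
0     s3       18      0   warn                  18
1     s3       19     -2     ok                  17
Finally, mean of column 'battery' = 18.5.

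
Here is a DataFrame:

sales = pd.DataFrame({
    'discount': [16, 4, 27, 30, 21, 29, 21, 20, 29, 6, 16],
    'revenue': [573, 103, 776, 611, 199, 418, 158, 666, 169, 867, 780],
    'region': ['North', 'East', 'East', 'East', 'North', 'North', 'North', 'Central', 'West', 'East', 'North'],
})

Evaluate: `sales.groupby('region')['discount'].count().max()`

5

group by region, count of discount:
region
Central    1
East       4
North      5
West       1
Name: discount, dtype: int64
Taking the max of the resulting series gives 5.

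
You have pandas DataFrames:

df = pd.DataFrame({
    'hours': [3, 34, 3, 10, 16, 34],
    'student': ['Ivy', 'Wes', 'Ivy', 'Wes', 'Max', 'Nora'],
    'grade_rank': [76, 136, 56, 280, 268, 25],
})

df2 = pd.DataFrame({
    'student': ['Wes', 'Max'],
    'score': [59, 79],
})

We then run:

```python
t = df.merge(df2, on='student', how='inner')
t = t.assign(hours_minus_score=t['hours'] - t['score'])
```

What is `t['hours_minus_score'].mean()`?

merge on 'student' (how='inner') → 3 rows:
   hours student  grade_rank  score
0     34     Wes         136     59
1     10     Wes         280     59
2     16     Max         268     79
add column hours_minus_score = t['hours'] - t['score']:
   hours student  grade_rank  score  hours_minus_score
0     34     Wes         136     59                -25
1     10     Wes         280     59                -49
2     16     Max         268     79                -63
Reading off the mean of column 'hours_minus_score', we get -45.6666666667.

-45.6666666667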